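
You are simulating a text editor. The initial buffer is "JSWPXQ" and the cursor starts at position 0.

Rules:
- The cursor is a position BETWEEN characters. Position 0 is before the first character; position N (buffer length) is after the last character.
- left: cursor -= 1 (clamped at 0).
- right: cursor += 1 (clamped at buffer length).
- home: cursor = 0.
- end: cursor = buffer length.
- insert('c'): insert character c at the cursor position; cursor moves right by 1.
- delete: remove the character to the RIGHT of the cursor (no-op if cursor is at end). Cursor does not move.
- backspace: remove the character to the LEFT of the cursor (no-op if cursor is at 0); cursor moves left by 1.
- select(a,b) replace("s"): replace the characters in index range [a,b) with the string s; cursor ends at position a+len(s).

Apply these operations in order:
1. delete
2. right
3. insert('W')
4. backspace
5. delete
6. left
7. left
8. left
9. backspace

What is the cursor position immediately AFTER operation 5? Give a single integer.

After op 1 (delete): buf='SWPXQ' cursor=0
After op 2 (right): buf='SWPXQ' cursor=1
After op 3 (insert('W')): buf='SWWPXQ' cursor=2
After op 4 (backspace): buf='SWPXQ' cursor=1
After op 5 (delete): buf='SPXQ' cursor=1

Answer: 1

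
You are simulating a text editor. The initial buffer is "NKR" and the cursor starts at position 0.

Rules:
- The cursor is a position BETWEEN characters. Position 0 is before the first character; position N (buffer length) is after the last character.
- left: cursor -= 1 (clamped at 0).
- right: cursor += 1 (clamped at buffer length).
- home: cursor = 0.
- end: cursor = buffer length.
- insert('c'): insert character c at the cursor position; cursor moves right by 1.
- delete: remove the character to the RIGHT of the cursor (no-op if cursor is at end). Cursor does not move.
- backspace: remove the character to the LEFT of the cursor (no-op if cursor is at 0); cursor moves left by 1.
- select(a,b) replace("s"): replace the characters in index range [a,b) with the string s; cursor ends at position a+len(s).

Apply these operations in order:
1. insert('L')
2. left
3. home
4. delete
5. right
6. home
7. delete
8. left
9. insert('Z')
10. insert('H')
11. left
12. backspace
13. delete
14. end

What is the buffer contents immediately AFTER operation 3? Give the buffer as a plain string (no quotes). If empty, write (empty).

Answer: LNKR

Derivation:
After op 1 (insert('L')): buf='LNKR' cursor=1
After op 2 (left): buf='LNKR' cursor=0
After op 3 (home): buf='LNKR' cursor=0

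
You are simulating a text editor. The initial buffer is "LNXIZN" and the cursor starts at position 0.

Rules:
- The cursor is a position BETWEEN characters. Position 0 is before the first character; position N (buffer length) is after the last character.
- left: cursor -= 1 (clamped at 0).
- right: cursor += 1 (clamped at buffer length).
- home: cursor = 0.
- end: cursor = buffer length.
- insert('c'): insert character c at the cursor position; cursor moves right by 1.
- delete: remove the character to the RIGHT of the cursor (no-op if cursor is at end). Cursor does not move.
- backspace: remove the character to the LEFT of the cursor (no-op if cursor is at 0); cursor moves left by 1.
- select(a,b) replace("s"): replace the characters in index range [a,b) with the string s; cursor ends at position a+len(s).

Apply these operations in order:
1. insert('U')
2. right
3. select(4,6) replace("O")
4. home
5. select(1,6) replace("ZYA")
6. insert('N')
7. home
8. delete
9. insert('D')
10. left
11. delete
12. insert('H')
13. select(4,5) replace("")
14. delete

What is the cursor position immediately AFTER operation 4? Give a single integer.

Answer: 0

Derivation:
After op 1 (insert('U')): buf='ULNXIZN' cursor=1
After op 2 (right): buf='ULNXIZN' cursor=2
After op 3 (select(4,6) replace("O")): buf='ULNXON' cursor=5
After op 4 (home): buf='ULNXON' cursor=0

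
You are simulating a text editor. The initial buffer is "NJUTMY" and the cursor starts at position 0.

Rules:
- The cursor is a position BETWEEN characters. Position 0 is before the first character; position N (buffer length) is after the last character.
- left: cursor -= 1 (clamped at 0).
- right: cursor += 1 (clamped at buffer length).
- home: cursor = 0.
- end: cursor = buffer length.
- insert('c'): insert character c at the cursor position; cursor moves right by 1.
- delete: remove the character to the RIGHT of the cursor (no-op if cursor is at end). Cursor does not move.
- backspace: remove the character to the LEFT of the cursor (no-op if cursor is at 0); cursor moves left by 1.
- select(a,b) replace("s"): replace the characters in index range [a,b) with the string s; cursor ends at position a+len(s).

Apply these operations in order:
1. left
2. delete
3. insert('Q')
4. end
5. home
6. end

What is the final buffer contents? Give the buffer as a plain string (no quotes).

Answer: QJUTMY

Derivation:
After op 1 (left): buf='NJUTMY' cursor=0
After op 2 (delete): buf='JUTMY' cursor=0
After op 3 (insert('Q')): buf='QJUTMY' cursor=1
After op 4 (end): buf='QJUTMY' cursor=6
After op 5 (home): buf='QJUTMY' cursor=0
After op 6 (end): buf='QJUTMY' cursor=6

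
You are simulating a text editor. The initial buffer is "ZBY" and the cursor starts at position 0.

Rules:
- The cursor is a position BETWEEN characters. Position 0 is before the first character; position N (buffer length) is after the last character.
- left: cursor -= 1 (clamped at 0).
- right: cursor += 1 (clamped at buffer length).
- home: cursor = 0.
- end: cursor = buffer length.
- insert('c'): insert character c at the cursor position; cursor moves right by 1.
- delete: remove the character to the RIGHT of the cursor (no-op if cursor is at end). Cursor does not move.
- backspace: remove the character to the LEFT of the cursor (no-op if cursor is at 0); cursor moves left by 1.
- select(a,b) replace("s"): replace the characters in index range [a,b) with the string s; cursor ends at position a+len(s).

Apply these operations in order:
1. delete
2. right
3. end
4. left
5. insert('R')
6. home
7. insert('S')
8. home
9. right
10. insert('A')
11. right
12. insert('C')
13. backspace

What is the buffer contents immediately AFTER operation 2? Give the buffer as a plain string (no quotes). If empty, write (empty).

After op 1 (delete): buf='BY' cursor=0
After op 2 (right): buf='BY' cursor=1

Answer: BY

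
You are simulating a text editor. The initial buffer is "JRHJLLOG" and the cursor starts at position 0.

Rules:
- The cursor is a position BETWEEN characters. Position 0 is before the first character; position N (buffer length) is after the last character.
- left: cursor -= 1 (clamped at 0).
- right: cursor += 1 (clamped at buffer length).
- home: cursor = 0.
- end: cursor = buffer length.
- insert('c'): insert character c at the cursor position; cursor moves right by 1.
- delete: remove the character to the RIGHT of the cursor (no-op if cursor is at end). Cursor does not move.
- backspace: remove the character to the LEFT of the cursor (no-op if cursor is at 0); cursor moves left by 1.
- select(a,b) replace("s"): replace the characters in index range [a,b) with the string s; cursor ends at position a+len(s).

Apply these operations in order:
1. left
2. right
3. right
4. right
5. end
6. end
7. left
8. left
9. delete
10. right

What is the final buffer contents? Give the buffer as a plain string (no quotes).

Answer: JRHJLLG

Derivation:
After op 1 (left): buf='JRHJLLOG' cursor=0
After op 2 (right): buf='JRHJLLOG' cursor=1
After op 3 (right): buf='JRHJLLOG' cursor=2
After op 4 (right): buf='JRHJLLOG' cursor=3
After op 5 (end): buf='JRHJLLOG' cursor=8
After op 6 (end): buf='JRHJLLOG' cursor=8
After op 7 (left): buf='JRHJLLOG' cursor=7
After op 8 (left): buf='JRHJLLOG' cursor=6
After op 9 (delete): buf='JRHJLLG' cursor=6
After op 10 (right): buf='JRHJLLG' cursor=7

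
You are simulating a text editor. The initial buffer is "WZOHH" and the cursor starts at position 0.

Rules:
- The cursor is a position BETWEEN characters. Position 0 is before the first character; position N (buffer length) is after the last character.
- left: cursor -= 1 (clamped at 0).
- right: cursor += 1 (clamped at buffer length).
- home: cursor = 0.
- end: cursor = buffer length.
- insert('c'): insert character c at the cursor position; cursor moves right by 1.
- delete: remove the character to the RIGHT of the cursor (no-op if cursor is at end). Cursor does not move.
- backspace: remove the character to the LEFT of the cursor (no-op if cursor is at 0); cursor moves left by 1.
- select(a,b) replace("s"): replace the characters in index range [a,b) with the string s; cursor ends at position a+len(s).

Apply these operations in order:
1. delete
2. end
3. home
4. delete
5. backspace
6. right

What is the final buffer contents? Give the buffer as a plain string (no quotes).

Answer: OHH

Derivation:
After op 1 (delete): buf='ZOHH' cursor=0
After op 2 (end): buf='ZOHH' cursor=4
After op 3 (home): buf='ZOHH' cursor=0
After op 4 (delete): buf='OHH' cursor=0
After op 5 (backspace): buf='OHH' cursor=0
After op 6 (right): buf='OHH' cursor=1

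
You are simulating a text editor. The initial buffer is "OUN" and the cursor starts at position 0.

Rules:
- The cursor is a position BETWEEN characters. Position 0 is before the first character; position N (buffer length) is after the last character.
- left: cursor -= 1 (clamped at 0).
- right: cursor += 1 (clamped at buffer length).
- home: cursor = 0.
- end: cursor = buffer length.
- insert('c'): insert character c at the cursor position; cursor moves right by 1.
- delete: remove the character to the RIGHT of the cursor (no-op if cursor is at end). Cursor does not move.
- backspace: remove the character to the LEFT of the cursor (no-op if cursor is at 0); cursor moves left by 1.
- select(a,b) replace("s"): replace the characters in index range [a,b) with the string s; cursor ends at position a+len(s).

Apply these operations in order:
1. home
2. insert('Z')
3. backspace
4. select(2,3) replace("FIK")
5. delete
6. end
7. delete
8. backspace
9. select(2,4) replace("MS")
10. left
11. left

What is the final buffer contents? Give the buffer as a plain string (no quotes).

After op 1 (home): buf='OUN' cursor=0
After op 2 (insert('Z')): buf='ZOUN' cursor=1
After op 3 (backspace): buf='OUN' cursor=0
After op 4 (select(2,3) replace("FIK")): buf='OUFIK' cursor=5
After op 5 (delete): buf='OUFIK' cursor=5
After op 6 (end): buf='OUFIK' cursor=5
After op 7 (delete): buf='OUFIK' cursor=5
After op 8 (backspace): buf='OUFI' cursor=4
After op 9 (select(2,4) replace("MS")): buf='OUMS' cursor=4
After op 10 (left): buf='OUMS' cursor=3
After op 11 (left): buf='OUMS' cursor=2

Answer: OUMS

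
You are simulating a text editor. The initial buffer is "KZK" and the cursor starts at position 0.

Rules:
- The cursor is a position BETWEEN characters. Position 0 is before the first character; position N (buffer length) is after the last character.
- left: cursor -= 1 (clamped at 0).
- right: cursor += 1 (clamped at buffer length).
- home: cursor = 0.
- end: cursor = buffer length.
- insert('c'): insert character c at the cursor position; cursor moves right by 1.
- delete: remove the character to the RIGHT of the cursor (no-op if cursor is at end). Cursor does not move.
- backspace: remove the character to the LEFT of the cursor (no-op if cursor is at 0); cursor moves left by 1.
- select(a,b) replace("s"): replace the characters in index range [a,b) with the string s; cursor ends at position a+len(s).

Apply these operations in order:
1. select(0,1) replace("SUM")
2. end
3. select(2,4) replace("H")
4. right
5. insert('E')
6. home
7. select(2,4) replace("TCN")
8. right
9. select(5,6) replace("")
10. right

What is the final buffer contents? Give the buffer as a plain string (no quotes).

After op 1 (select(0,1) replace("SUM")): buf='SUMZK' cursor=3
After op 2 (end): buf='SUMZK' cursor=5
After op 3 (select(2,4) replace("H")): buf='SUHK' cursor=3
After op 4 (right): buf='SUHK' cursor=4
After op 5 (insert('E')): buf='SUHKE' cursor=5
After op 6 (home): buf='SUHKE' cursor=0
After op 7 (select(2,4) replace("TCN")): buf='SUTCNE' cursor=5
After op 8 (right): buf='SUTCNE' cursor=6
After op 9 (select(5,6) replace("")): buf='SUTCN' cursor=5
After op 10 (right): buf='SUTCN' cursor=5

Answer: SUTCN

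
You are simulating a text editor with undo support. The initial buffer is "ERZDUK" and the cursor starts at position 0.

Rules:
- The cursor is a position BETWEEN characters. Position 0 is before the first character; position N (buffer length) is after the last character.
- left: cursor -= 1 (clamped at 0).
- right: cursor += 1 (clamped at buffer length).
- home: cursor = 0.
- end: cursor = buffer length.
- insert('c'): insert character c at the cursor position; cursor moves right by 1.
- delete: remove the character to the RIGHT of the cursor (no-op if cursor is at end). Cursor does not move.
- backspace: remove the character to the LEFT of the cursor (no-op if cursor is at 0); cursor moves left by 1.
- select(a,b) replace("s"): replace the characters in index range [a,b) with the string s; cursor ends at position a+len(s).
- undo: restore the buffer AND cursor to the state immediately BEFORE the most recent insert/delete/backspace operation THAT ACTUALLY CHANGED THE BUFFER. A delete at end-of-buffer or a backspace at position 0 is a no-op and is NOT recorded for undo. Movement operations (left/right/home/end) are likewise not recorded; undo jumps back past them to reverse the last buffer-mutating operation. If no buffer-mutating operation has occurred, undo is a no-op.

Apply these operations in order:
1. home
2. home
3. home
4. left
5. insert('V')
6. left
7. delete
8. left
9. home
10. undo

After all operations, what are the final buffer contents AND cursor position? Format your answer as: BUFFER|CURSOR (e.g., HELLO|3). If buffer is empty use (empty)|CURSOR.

Answer: VERZDUK|0

Derivation:
After op 1 (home): buf='ERZDUK' cursor=0
After op 2 (home): buf='ERZDUK' cursor=0
After op 3 (home): buf='ERZDUK' cursor=0
After op 4 (left): buf='ERZDUK' cursor=0
After op 5 (insert('V')): buf='VERZDUK' cursor=1
After op 6 (left): buf='VERZDUK' cursor=0
After op 7 (delete): buf='ERZDUK' cursor=0
After op 8 (left): buf='ERZDUK' cursor=0
After op 9 (home): buf='ERZDUK' cursor=0
After op 10 (undo): buf='VERZDUK' cursor=0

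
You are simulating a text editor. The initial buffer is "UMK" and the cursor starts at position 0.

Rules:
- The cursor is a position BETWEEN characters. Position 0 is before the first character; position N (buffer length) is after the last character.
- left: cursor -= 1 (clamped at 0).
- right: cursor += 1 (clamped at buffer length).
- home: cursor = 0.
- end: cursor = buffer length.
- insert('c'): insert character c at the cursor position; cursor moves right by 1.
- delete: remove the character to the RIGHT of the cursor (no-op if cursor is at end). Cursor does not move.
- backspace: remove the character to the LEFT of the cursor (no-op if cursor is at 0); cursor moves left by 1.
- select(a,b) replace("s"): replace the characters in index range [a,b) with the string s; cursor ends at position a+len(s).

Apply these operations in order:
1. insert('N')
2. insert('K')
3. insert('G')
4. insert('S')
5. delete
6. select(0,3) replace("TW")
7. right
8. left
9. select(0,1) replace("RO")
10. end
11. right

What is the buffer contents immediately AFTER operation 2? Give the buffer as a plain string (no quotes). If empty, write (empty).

Answer: NKUMK

Derivation:
After op 1 (insert('N')): buf='NUMK' cursor=1
After op 2 (insert('K')): buf='NKUMK' cursor=2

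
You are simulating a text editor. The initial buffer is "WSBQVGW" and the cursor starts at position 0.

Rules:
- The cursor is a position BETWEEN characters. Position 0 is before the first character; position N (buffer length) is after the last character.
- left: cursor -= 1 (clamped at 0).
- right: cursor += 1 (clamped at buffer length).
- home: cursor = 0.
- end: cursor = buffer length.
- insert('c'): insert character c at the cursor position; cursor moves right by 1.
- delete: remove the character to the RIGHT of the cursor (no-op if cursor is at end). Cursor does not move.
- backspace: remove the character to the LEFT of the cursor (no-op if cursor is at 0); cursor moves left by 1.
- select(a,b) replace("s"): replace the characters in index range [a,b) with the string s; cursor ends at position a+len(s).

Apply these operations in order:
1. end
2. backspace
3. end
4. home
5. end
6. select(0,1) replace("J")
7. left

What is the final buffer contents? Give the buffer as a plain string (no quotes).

Answer: JSBQVG

Derivation:
After op 1 (end): buf='WSBQVGW' cursor=7
After op 2 (backspace): buf='WSBQVG' cursor=6
After op 3 (end): buf='WSBQVG' cursor=6
After op 4 (home): buf='WSBQVG' cursor=0
After op 5 (end): buf='WSBQVG' cursor=6
After op 6 (select(0,1) replace("J")): buf='JSBQVG' cursor=1
After op 7 (left): buf='JSBQVG' cursor=0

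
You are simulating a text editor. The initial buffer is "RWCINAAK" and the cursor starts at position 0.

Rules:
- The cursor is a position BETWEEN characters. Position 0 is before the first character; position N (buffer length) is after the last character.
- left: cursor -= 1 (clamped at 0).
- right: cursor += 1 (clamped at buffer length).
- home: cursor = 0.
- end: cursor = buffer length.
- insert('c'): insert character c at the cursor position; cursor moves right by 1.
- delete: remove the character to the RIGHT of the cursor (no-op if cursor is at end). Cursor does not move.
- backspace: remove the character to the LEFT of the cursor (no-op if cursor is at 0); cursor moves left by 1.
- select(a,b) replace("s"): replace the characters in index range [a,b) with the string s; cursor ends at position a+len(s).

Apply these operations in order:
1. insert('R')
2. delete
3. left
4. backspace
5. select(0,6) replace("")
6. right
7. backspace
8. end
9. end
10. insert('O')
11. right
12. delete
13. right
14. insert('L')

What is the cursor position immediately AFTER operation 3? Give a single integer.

After op 1 (insert('R')): buf='RRWCINAAK' cursor=1
After op 2 (delete): buf='RWCINAAK' cursor=1
After op 3 (left): buf='RWCINAAK' cursor=0

Answer: 0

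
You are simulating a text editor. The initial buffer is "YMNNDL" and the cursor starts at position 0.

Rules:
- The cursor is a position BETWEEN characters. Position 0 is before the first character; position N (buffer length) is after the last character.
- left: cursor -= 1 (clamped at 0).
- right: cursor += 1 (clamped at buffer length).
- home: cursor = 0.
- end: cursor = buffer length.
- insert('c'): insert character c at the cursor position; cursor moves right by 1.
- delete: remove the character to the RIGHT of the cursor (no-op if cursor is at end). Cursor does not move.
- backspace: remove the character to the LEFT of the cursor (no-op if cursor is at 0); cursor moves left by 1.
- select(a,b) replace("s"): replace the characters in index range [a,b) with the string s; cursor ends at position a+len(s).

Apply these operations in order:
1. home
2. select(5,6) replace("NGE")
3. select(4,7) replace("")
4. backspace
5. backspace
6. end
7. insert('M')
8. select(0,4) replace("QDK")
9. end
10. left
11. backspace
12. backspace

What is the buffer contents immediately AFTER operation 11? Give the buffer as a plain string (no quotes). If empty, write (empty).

Answer: QK

Derivation:
After op 1 (home): buf='YMNNDL' cursor=0
After op 2 (select(5,6) replace("NGE")): buf='YMNNDNGE' cursor=8
After op 3 (select(4,7) replace("")): buf='YMNNE' cursor=4
After op 4 (backspace): buf='YMNE' cursor=3
After op 5 (backspace): buf='YME' cursor=2
After op 6 (end): buf='YME' cursor=3
After op 7 (insert('M')): buf='YMEM' cursor=4
After op 8 (select(0,4) replace("QDK")): buf='QDK' cursor=3
After op 9 (end): buf='QDK' cursor=3
After op 10 (left): buf='QDK' cursor=2
After op 11 (backspace): buf='QK' cursor=1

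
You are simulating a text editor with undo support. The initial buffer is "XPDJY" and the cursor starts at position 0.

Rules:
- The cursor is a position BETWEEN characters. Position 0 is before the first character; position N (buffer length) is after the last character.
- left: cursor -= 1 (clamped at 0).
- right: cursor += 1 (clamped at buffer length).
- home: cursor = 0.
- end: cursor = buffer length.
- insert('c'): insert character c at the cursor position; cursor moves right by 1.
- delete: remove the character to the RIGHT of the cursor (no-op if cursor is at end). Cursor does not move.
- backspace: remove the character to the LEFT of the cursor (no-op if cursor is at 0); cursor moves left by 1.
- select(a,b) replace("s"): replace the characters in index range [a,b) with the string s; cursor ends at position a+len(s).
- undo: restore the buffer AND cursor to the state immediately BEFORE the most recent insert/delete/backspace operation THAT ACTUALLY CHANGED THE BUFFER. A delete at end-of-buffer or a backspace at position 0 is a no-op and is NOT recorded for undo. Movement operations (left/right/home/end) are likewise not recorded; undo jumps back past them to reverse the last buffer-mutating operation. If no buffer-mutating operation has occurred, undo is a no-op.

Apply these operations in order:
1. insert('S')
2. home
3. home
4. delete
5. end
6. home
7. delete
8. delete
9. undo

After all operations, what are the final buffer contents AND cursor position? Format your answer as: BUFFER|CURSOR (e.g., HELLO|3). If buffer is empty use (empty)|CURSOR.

Answer: PDJY|0

Derivation:
After op 1 (insert('S')): buf='SXPDJY' cursor=1
After op 2 (home): buf='SXPDJY' cursor=0
After op 3 (home): buf='SXPDJY' cursor=0
After op 4 (delete): buf='XPDJY' cursor=0
After op 5 (end): buf='XPDJY' cursor=5
After op 6 (home): buf='XPDJY' cursor=0
After op 7 (delete): buf='PDJY' cursor=0
After op 8 (delete): buf='DJY' cursor=0
After op 9 (undo): buf='PDJY' cursor=0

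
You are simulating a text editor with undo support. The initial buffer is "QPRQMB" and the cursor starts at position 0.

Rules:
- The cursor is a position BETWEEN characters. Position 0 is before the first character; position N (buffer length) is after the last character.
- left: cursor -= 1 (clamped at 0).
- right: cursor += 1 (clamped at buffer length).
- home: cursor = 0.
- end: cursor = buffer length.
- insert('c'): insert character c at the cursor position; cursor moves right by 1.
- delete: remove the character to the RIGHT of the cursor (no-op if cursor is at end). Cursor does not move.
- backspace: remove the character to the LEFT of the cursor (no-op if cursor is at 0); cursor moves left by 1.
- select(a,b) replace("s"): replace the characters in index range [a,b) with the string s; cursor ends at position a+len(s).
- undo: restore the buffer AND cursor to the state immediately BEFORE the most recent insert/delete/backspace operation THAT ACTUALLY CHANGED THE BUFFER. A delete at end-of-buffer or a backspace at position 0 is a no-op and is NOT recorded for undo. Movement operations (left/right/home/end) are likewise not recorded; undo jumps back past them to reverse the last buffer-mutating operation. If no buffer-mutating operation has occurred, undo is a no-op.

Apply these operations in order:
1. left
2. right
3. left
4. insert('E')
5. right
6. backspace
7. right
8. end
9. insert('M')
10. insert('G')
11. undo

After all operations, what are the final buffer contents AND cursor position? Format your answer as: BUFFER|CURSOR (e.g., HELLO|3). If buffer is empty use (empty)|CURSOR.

Answer: EPRQMBM|7

Derivation:
After op 1 (left): buf='QPRQMB' cursor=0
After op 2 (right): buf='QPRQMB' cursor=1
After op 3 (left): buf='QPRQMB' cursor=0
After op 4 (insert('E')): buf='EQPRQMB' cursor=1
After op 5 (right): buf='EQPRQMB' cursor=2
After op 6 (backspace): buf='EPRQMB' cursor=1
After op 7 (right): buf='EPRQMB' cursor=2
After op 8 (end): buf='EPRQMB' cursor=6
After op 9 (insert('M')): buf='EPRQMBM' cursor=7
After op 10 (insert('G')): buf='EPRQMBMG' cursor=8
After op 11 (undo): buf='EPRQMBM' cursor=7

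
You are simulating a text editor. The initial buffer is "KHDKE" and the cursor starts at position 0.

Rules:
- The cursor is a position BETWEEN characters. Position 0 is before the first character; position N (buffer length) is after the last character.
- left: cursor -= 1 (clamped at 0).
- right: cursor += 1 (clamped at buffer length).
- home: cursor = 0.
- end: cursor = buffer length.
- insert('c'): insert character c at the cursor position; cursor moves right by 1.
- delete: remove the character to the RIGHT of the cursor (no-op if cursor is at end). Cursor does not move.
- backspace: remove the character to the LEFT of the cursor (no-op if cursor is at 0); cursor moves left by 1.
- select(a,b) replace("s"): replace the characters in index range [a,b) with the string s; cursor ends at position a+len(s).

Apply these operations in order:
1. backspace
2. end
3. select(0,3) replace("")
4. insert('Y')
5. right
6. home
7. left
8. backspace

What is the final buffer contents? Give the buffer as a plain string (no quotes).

Answer: YKE

Derivation:
After op 1 (backspace): buf='KHDKE' cursor=0
After op 2 (end): buf='KHDKE' cursor=5
After op 3 (select(0,3) replace("")): buf='KE' cursor=0
After op 4 (insert('Y')): buf='YKE' cursor=1
After op 5 (right): buf='YKE' cursor=2
After op 6 (home): buf='YKE' cursor=0
After op 7 (left): buf='YKE' cursor=0
After op 8 (backspace): buf='YKE' cursor=0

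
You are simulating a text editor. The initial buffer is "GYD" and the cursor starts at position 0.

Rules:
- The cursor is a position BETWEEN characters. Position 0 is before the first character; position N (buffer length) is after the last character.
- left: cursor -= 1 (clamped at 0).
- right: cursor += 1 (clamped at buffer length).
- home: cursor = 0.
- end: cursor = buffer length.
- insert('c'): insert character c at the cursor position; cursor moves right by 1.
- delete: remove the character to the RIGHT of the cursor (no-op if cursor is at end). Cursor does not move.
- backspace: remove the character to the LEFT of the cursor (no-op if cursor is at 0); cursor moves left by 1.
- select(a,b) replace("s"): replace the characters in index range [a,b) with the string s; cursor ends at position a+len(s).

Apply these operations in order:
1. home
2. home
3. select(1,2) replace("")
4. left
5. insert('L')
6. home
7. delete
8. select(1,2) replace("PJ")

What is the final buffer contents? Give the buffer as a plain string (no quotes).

Answer: GPJ

Derivation:
After op 1 (home): buf='GYD' cursor=0
After op 2 (home): buf='GYD' cursor=0
After op 3 (select(1,2) replace("")): buf='GD' cursor=1
After op 4 (left): buf='GD' cursor=0
After op 5 (insert('L')): buf='LGD' cursor=1
After op 6 (home): buf='LGD' cursor=0
After op 7 (delete): buf='GD' cursor=0
After op 8 (select(1,2) replace("PJ")): buf='GPJ' cursor=3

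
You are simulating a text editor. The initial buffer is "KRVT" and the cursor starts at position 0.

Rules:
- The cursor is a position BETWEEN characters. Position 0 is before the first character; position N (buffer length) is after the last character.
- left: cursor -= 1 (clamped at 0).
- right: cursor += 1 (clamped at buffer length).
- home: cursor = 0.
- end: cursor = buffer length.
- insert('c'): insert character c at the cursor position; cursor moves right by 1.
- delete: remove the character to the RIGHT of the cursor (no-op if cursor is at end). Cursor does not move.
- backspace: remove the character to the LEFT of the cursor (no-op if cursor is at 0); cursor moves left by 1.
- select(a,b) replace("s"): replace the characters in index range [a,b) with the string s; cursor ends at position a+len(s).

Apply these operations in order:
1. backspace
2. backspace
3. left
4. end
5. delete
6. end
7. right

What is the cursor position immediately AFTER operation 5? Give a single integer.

After op 1 (backspace): buf='KRVT' cursor=0
After op 2 (backspace): buf='KRVT' cursor=0
After op 3 (left): buf='KRVT' cursor=0
After op 4 (end): buf='KRVT' cursor=4
After op 5 (delete): buf='KRVT' cursor=4

Answer: 4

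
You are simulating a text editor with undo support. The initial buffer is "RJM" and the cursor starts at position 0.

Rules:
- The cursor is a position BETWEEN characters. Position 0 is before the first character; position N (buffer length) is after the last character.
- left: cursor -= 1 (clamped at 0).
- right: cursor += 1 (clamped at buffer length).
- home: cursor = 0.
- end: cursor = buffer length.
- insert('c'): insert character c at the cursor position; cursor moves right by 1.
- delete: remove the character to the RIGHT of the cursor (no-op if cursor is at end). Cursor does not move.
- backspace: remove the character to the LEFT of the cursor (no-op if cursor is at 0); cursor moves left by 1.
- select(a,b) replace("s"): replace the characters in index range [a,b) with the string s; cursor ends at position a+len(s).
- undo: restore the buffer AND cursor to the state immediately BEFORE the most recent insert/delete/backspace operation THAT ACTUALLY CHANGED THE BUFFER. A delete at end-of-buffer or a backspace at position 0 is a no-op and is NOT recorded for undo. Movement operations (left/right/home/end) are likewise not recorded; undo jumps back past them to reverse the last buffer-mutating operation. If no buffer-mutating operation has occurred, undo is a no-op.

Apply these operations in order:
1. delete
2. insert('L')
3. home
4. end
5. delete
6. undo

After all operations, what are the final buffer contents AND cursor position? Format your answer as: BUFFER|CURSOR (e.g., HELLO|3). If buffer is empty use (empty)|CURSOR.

Answer: JM|0

Derivation:
After op 1 (delete): buf='JM' cursor=0
After op 2 (insert('L')): buf='LJM' cursor=1
After op 3 (home): buf='LJM' cursor=0
After op 4 (end): buf='LJM' cursor=3
After op 5 (delete): buf='LJM' cursor=3
After op 6 (undo): buf='JM' cursor=0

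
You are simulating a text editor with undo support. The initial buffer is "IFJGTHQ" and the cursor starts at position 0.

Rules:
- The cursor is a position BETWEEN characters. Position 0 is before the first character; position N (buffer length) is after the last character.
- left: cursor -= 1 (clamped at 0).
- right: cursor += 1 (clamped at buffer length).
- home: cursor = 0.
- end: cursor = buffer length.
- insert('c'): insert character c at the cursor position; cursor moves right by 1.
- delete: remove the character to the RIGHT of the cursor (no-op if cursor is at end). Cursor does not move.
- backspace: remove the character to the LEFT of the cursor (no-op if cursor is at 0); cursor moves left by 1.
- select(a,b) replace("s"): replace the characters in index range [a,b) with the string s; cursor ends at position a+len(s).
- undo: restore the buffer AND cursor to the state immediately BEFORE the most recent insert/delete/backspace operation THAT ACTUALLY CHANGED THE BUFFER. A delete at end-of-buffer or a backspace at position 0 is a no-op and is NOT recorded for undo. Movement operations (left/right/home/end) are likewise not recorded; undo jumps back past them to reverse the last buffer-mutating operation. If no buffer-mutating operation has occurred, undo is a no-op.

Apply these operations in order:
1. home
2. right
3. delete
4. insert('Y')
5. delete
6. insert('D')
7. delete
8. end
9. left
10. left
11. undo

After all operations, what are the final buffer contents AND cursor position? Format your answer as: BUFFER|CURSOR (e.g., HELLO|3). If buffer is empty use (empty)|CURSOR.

Answer: IYDGTHQ|3

Derivation:
After op 1 (home): buf='IFJGTHQ' cursor=0
After op 2 (right): buf='IFJGTHQ' cursor=1
After op 3 (delete): buf='IJGTHQ' cursor=1
After op 4 (insert('Y')): buf='IYJGTHQ' cursor=2
After op 5 (delete): buf='IYGTHQ' cursor=2
After op 6 (insert('D')): buf='IYDGTHQ' cursor=3
After op 7 (delete): buf='IYDTHQ' cursor=3
After op 8 (end): buf='IYDTHQ' cursor=6
After op 9 (left): buf='IYDTHQ' cursor=5
After op 10 (left): buf='IYDTHQ' cursor=4
After op 11 (undo): buf='IYDGTHQ' cursor=3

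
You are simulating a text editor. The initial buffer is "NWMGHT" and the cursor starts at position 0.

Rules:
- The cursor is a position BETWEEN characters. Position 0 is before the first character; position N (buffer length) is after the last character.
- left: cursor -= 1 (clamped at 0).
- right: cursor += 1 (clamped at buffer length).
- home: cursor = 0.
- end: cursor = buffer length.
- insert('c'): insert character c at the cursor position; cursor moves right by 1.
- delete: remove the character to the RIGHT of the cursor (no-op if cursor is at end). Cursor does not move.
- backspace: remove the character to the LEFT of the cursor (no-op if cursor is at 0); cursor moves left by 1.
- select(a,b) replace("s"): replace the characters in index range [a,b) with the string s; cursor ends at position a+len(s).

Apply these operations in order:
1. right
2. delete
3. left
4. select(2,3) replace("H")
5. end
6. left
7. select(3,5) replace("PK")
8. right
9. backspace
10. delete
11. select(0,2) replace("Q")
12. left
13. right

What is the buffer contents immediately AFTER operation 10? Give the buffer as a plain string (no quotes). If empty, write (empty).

Answer: NMHP

Derivation:
After op 1 (right): buf='NWMGHT' cursor=1
After op 2 (delete): buf='NMGHT' cursor=1
After op 3 (left): buf='NMGHT' cursor=0
After op 4 (select(2,3) replace("H")): buf='NMHHT' cursor=3
After op 5 (end): buf='NMHHT' cursor=5
After op 6 (left): buf='NMHHT' cursor=4
After op 7 (select(3,5) replace("PK")): buf='NMHPK' cursor=5
After op 8 (right): buf='NMHPK' cursor=5
After op 9 (backspace): buf='NMHP' cursor=4
After op 10 (delete): buf='NMHP' cursor=4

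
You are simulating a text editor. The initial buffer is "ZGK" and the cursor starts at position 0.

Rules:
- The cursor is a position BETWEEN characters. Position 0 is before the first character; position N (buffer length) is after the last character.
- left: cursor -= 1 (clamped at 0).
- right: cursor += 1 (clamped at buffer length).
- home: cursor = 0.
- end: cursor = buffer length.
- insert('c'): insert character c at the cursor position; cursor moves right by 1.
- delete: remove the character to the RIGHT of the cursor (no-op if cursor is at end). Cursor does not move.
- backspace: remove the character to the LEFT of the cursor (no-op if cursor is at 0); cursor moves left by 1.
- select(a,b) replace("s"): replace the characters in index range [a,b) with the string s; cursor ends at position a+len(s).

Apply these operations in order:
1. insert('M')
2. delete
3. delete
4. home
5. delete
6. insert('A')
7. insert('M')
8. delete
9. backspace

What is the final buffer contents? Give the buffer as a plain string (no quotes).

After op 1 (insert('M')): buf='MZGK' cursor=1
After op 2 (delete): buf='MGK' cursor=1
After op 3 (delete): buf='MK' cursor=1
After op 4 (home): buf='MK' cursor=0
After op 5 (delete): buf='K' cursor=0
After op 6 (insert('A')): buf='AK' cursor=1
After op 7 (insert('M')): buf='AMK' cursor=2
After op 8 (delete): buf='AM' cursor=2
After op 9 (backspace): buf='A' cursor=1

Answer: A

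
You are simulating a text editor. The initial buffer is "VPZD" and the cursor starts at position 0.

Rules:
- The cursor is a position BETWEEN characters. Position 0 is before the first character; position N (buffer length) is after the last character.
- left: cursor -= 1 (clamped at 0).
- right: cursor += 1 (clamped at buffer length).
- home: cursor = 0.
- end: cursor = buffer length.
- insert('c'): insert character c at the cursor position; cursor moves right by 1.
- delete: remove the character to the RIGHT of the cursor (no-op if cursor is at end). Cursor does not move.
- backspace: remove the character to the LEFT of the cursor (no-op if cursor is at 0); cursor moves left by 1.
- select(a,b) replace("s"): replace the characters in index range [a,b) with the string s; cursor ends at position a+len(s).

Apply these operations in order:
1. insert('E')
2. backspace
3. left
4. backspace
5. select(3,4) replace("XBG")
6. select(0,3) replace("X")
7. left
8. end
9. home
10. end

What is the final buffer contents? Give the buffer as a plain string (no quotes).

After op 1 (insert('E')): buf='EVPZD' cursor=1
After op 2 (backspace): buf='VPZD' cursor=0
After op 3 (left): buf='VPZD' cursor=0
After op 4 (backspace): buf='VPZD' cursor=0
After op 5 (select(3,4) replace("XBG")): buf='VPZXBG' cursor=6
After op 6 (select(0,3) replace("X")): buf='XXBG' cursor=1
After op 7 (left): buf='XXBG' cursor=0
After op 8 (end): buf='XXBG' cursor=4
After op 9 (home): buf='XXBG' cursor=0
After op 10 (end): buf='XXBG' cursor=4

Answer: XXBG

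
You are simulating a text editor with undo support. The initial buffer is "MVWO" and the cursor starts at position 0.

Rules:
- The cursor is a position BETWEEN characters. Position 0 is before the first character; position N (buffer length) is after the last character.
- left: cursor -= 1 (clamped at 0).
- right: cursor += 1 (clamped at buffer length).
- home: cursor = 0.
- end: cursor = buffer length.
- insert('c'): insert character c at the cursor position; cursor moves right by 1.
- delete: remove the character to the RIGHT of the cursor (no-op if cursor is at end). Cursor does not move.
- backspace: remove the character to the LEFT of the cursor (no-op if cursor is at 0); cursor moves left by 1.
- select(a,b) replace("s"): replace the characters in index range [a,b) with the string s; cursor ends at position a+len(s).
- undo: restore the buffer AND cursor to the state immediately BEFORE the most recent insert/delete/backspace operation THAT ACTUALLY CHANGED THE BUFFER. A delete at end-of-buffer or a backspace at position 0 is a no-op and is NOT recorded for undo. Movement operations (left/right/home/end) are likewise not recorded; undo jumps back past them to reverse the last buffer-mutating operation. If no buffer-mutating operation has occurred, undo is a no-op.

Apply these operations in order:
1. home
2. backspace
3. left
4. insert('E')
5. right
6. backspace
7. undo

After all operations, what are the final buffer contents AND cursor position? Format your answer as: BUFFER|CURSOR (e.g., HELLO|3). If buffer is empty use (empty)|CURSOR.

Answer: EMVWO|2

Derivation:
After op 1 (home): buf='MVWO' cursor=0
After op 2 (backspace): buf='MVWO' cursor=0
After op 3 (left): buf='MVWO' cursor=0
After op 4 (insert('E')): buf='EMVWO' cursor=1
After op 5 (right): buf='EMVWO' cursor=2
After op 6 (backspace): buf='EVWO' cursor=1
After op 7 (undo): buf='EMVWO' cursor=2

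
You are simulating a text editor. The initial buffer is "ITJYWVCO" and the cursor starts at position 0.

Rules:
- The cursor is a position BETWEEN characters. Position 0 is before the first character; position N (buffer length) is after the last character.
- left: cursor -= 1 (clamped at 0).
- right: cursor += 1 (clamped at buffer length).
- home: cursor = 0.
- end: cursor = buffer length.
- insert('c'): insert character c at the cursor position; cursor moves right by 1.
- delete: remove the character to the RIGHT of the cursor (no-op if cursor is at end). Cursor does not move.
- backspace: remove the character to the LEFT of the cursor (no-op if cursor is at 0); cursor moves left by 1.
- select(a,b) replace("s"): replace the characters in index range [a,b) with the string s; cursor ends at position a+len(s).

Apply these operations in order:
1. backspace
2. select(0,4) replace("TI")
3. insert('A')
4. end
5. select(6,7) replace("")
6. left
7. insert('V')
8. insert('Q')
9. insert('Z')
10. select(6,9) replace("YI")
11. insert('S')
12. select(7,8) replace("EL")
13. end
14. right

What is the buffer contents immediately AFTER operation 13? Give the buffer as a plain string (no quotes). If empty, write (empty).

Answer: TIAWVVYELS

Derivation:
After op 1 (backspace): buf='ITJYWVCO' cursor=0
After op 2 (select(0,4) replace("TI")): buf='TIWVCO' cursor=2
After op 3 (insert('A')): buf='TIAWVCO' cursor=3
After op 4 (end): buf='TIAWVCO' cursor=7
After op 5 (select(6,7) replace("")): buf='TIAWVC' cursor=6
After op 6 (left): buf='TIAWVC' cursor=5
After op 7 (insert('V')): buf='TIAWVVC' cursor=6
After op 8 (insert('Q')): buf='TIAWVVQC' cursor=7
After op 9 (insert('Z')): buf='TIAWVVQZC' cursor=8
After op 10 (select(6,9) replace("YI")): buf='TIAWVVYI' cursor=8
After op 11 (insert('S')): buf='TIAWVVYIS' cursor=9
After op 12 (select(7,8) replace("EL")): buf='TIAWVVYELS' cursor=9
After op 13 (end): buf='TIAWVVYELS' cursor=10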